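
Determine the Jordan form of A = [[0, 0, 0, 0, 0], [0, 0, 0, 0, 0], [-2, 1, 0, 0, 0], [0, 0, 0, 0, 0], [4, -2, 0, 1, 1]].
J = [[0, 1, 0, 0, 0], [0, 0, 0, 0, 0], [0, 0, 0, 0, 0], [0, 0, 0, 0, 0], [0, 0, 0, 0, 1]]

The characteristic polynomial is det(xI - A) = x^4(x - 1), so the eigenvalues are 0 (algebraic multiplicity 4), 1 (algebraic multiplicity 1).

For λ = 0: rank(A) = 2, rank(A^2) = 1. The eigenspace has dimension 5 - 2 = 3, so there are 3 Jordan blocks; the rank sequence gives block sizes [2, 1, 1].

For λ = 1: algebraic multiplicity 1 gives one 1×1 block.

Assembling the blocks gives the Jordan form J above.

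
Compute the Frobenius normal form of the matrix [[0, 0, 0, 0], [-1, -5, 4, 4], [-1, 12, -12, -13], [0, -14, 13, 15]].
The invariant factors of A (the non-unit diagonal entries of the Smith normal form of xI - A over ℚ[x]) are x(x + 5)(x^2 - 3x - 3), each dividing the next. The characteristic polynomial is their product, x(x + 5)(x^2 - 3x - 3).

The rational canonical form is the block-diagonal matrix of companion matrices C(f_i):
R = [[0, 0, 0, 0], [1, 0, 0, 15], [0, 1, 0, 18], [0, 0, 1, -2]].

Note the characteristic polynomial does not split into linear factors over ℚ, so A has no Jordan form over ℚ; the rational canonical form exists over any field.

R = [[0, 0, 0, 0], [1, 0, 0, 15], [0, 1, 0, 18], [0, 0, 1, -2]]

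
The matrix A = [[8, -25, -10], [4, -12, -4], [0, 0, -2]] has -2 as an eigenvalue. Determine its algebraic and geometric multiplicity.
algebraic multiplicity 3, geometric multiplicity 2

The characteristic polynomial is (x + 2)^3, so the factor x + 2 appears with exponent 3: the algebraic multiplicity is 3.

rank(A + 2I) = 1, so the eigenspace has dimension 3 - 1 = 2: the geometric multiplicity is 2.

Since 2 < 3, A is not diagonalizable.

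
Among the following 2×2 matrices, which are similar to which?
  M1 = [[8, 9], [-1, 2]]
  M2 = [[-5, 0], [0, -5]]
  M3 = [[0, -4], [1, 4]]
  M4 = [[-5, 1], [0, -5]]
Characteristic polynomials: χ_{M1} = (x - 5)^2, χ_{M2} = (x + 5)^2, χ_{M3} = (x - 2)^2, χ_{M4} = (x + 5)^2.

{M1}: invariant factors (x - 5)^2.

{M2}: invariant factors x + 5, x + 5.

{M3}: invariant factors (x - 2)^2.

{M4}: invariant factors (x + 5)^2.

Matrices are similar if and only if their invariant-factor lists agree; the partition into similarity classes is {M1}, {M2}, {M3}, {M4}.

4 classes: {M1}, {M2}, {M3}, {M4}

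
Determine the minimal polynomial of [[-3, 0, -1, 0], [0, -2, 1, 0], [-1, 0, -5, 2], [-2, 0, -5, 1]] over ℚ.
m_A(x) = (x + 2)^3(x + 3)

The characteristic polynomial factors as (x + 2)^3(x + 3). The minimal polynomial is ∏(x - λ)^{k_λ} where k_λ is the size of the largest Jordan block at λ.

For λ = -3: rank(A + 3I) = 3, and the largest Jordan block has size 1 (the smallest k with rank((A + 3I)^k) = rank((A + 3I)^(k+1))).
For λ = -2: rank(A + 2I) = 3, and the largest Jordan block has size 3 (the smallest k with rank((A + 2I)^k) = rank((A + 2I)^(k+1))).

So m_A(x) = (x + 2)^3(x + 3).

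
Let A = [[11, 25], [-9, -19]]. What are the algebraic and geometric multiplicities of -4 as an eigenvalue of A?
The characteristic polynomial is (x + 4)^2, so the factor x + 4 appears with exponent 2: the algebraic multiplicity is 2.

rank(A + 4I) = 1, so the eigenspace has dimension 2 - 1 = 1: the geometric multiplicity is 1.

Since 1 < 2, A is not diagonalizable.

algebraic multiplicity 2, geometric multiplicity 1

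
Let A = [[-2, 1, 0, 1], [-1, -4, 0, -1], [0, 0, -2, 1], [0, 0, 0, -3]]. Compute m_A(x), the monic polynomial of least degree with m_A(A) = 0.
The characteristic polynomial factors as (x + 2)(x + 3)^3. The minimal polynomial is ∏(x - λ)^{k_λ} where k_λ is the size of the largest Jordan block at λ.

For λ = -3: rank(A + 3I) = 2, and the largest Jordan block has size 2 (the smallest k with rank((A + 3I)^k) = rank((A + 3I)^(k+1))).
For λ = -2: rank(A + 2I) = 3, and the largest Jordan block has size 1 (the smallest k with rank((A + 2I)^k) = rank((A + 2I)^(k+1))).

So m_A(x) = (x + 2)(x + 3)^2.

m_A(x) = (x + 2)(x + 3)^2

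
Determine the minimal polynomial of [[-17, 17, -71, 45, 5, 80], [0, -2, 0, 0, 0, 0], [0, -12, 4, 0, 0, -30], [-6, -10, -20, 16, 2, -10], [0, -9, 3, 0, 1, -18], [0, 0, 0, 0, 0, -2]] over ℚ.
The characteristic polynomial factors as (x - 4)(x - 1)^2(x + 2)^3. The minimal polynomial is ∏(x - λ)^{k_λ} where k_λ is the size of the largest Jordan block at λ.

For λ = -2: rank(A + 2I) = 3, and the largest Jordan block has size 1 (the smallest k with rank((A + 2I)^k) = rank((A + 2I)^(k+1))).
For λ = 1: rank(A - I) = 5, and the largest Jordan block has size 2 (the smallest k with rank((A - I)^k) = rank((A - I)^(k+1))).
For λ = 4: rank(A - 4I) = 5, and the largest Jordan block has size 1 (the smallest k with rank((A - 4I)^k) = rank((A - 4I)^(k+1))).

So m_A(x) = (x - 4)(x - 1)^2(x + 2).

m_A(x) = (x - 4)(x - 1)^2(x + 2)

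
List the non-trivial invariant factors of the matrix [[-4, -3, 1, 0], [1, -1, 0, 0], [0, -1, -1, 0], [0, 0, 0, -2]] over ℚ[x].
x + 2, (x + 2)^3

The Jordan structure of A has elementary divisors (x + 2)^3, (x + 2). Arranging the block sizes at each eigenvalue in decreasing order and taking row products gives the invariant factors.

Invariant factors (smallest first, each dividing the next): x + 2, (x + 2)^3.

Check: the last factor (x + 2)^3 is the minimal polynomial, and the product (x + 2)^4 is the characteristic polynomial.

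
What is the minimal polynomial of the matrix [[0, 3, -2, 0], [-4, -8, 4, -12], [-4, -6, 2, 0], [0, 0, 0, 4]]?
The characteristic polynomial factors as (x - 4)(x + 2)^3. The minimal polynomial is ∏(x - λ)^{k_λ} where k_λ is the size of the largest Jordan block at λ.

For λ = -2: rank(A + 2I) = 2, and the largest Jordan block has size 2 (the smallest k with rank((A + 2I)^k) = rank((A + 2I)^(k+1))).
For λ = 4: rank(A - 4I) = 3, and the largest Jordan block has size 1 (the smallest k with rank((A - 4I)^k) = rank((A - 4I)^(k+1))).

So m_A(x) = (x - 4)(x + 2)^2.

m_A(x) = (x - 4)(x + 2)^2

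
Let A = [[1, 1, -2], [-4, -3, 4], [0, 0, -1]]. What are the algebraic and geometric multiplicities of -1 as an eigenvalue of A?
algebraic multiplicity 3, geometric multiplicity 2

The characteristic polynomial is (x + 1)^3, so the factor x + 1 appears with exponent 3: the algebraic multiplicity is 3.

rank(A + I) = 1, so the eigenspace has dimension 3 - 1 = 2: the geometric multiplicity is 2.

Since 2 < 3, A is not diagonalizable.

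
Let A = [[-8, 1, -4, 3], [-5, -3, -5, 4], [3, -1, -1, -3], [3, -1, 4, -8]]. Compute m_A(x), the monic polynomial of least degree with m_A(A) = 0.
The characteristic polynomial factors as (x + 5)^4. The minimal polynomial is ∏(x - λ)^{k_λ} where k_λ is the size of the largest Jordan block at λ.

For λ = -5: rank(A + 5I) = 2, and the largest Jordan block has size 3 (the smallest k with rank((A + 5I)^k) = rank((A + 5I)^(k+1))).

So m_A(x) = (x + 5)^3.

m_A(x) = (x + 5)^3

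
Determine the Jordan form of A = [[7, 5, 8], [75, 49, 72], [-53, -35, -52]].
J = [[0, 1, 0], [0, 0, 0], [0, 0, 4]]

The characteristic polynomial is det(xI - A) = x^2(x - 4), so the eigenvalues are 0 (algebraic multiplicity 2), 4 (algebraic multiplicity 1).

For λ = 0: rank(A) = 2, rank(A^2) = 1. The eigenspace has dimension 3 - 2 = 1, so there is 1 Jordan block; the rank sequence gives block sizes [2].

For λ = 4: algebraic multiplicity 1 gives one 1×1 block.

Assembling the blocks gives the Jordan form J above.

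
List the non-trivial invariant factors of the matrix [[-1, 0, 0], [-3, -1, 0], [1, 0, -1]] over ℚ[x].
The Jordan structure of A has elementary divisors (x + 1)^2, (x + 1). Arranging the block sizes at each eigenvalue in decreasing order and taking row products gives the invariant factors.

Invariant factors (smallest first, each dividing the next): x + 1, (x + 1)^2.

Check: the last factor (x + 1)^2 is the minimal polynomial, and the product (x + 1)^3 is the characteristic polynomial.

x + 1, (x + 1)^2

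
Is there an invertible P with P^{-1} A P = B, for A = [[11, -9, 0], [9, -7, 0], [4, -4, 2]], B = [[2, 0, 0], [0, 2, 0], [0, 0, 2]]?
No.

Both have characteristic polynomial (x - 2)^3, but the minimal polynomial of A is (x - 2)^2 while the minimal polynomial of B is x - 2. The minimal polynomial is a similarity invariant, so A and B are not similar.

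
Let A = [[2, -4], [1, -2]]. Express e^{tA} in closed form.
e^{tA} = [[2*t + 1, -4*t], [t, 1 - 2*t]]

A has Jordan form J = [[0, 1], [0, 0]] with A = PJP^{-1}, so e^{tA} = P e^{tJ} P^{-1}.

For a Jordan block J_k(λ), e^{tJ_k(λ)} = e^{λt} · (I + tN + t^2 N^2/2! + ... + t^{k-1} N^{k-1}/(k-1)!) where N is the nilpotent superdiagonal part.

Assembling the blocks and conjugating back gives the entries of e^{tA} as shown above.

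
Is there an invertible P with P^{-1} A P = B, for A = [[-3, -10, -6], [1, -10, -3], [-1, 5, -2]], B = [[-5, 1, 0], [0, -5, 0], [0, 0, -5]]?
Two matrices over a field are similar if and only if they have the same invariant factors.

Both A and B have characteristic polynomial (x + 5)^3 and minimal polynomial (x + 5)^2. Computing further, both have invariant factors x + 5, (x + 5)^2. Hence A and B are similar.

Yes.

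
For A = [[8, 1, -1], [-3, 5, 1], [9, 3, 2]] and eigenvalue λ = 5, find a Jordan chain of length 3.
We seek v_1 ∈ ker((A - 5I)^3) \ ker((A - 5I)^2), then set v_{i+1} = (A - 5I) v_i.

One such chain is v_1 = [[0, 1, 1]]^T, v_2 = [[0, 1, 0]]^T, v_3 = [[1, 0, 3]]^T. Check: (A - 5I) v_3 = [[0, 0, 0]]^T = 0.

v_1 = [[0, 1, 1]]^T, v_2 = [[0, 1, 0]]^T, v_3 = [[1, 0, 3]]^T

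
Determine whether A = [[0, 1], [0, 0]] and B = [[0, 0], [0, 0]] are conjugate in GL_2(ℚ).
Both have characteristic polynomial x^2, but the minimal polynomial of A is x^2 while the minimal polynomial of B is x. The minimal polynomial is a similarity invariant, so A and B are not similar.

No.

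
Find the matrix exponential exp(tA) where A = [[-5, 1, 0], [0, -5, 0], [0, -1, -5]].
e^{tA} = [[e^{-5*t}, t*e^{-5*t}, 0], [0, e^{-5*t}, 0], [0, -t*e^{-5*t}, e^{-5*t}]]

A has Jordan form J = [[-5, 1, 0], [0, -5, 0], [0, 0, -5]] with A = PJP^{-1}, so e^{tA} = P e^{tJ} P^{-1}.

For a Jordan block J_k(λ), e^{tJ_k(λ)} = e^{λt} · (I + tN + t^2 N^2/2! + ... + t^{k-1} N^{k-1}/(k-1)!) where N is the nilpotent superdiagonal part.

Assembling the blocks and conjugating back gives the entries of e^{tA} as shown above.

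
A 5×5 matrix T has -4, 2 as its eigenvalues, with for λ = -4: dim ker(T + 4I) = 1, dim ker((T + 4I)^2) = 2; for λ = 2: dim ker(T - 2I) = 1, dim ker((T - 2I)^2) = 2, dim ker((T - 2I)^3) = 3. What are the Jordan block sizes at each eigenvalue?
Jordan blocks: (-4, 2), (2, 3)

λ = -4: successive nullity increments [1, 1] count blocks of size ≥ k; block sizes are [2].
λ = 2: successive nullity increments [1, 1, 1] count blocks of size ≥ k; block sizes are [3].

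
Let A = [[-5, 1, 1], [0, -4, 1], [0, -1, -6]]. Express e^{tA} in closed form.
e^{tA} = [[e^{-5*t}, t*e^{-5*t}, t*e^{-5*t}], [0, (t + 1)*e^{-5*t}, t*e^{-5*t}], [0, -t*e^{-5*t}, (1 - t)*e^{-5*t}]]

A has Jordan form J = [[-5, 1, 0], [0, -5, 0], [0, 0, -5]] with A = PJP^{-1}, so e^{tA} = P e^{tJ} P^{-1}.

For a Jordan block J_k(λ), e^{tJ_k(λ)} = e^{λt} · (I + tN + t^2 N^2/2! + ... + t^{k-1} N^{k-1}/(k-1)!) where N is the nilpotent superdiagonal part.

Assembling the blocks and conjugating back gives the entries of e^{tA} as shown above.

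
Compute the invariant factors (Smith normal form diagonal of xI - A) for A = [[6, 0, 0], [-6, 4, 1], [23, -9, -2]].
The Jordan structure of A has elementary divisors (x - 1)^2, (x - 6). Arranging the block sizes at each eigenvalue in decreasing order and taking row products gives the invariant factors.

Invariant factors (smallest first, each dividing the next): (x - 6)(x - 1)^2.

Check: the last factor (x - 6)(x - 1)^2 is the minimal polynomial, and the product (x - 6)(x - 1)^2 is the characteristic polynomial.

(x - 6)(x - 1)^2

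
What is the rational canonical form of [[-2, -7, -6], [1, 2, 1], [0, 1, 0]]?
The invariant factors of A (the non-unit diagonal entries of the Smith normal form of xI - A over ℚ[x]) are x^3 + 2x + 4, each dividing the next. The characteristic polynomial is their product, x^3 + 2x + 4.

The rational canonical form is the block-diagonal matrix of companion matrices C(f_i):
R = [[0, 0, -4], [1, 0, -2], [0, 1, 0]].

Note the characteristic polynomial does not split into linear factors over ℚ, so A has no Jordan form over ℚ; the rational canonical form exists over any field.

R = [[0, 0, -4], [1, 0, -2], [0, 1, 0]]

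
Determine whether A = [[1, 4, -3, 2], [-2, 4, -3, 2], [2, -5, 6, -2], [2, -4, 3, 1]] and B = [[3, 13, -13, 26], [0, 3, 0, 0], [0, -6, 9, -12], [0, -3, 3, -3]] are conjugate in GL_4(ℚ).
No.

Both have characteristic polynomial (x - 3)^4, but the minimal polynomial of A is (x - 3)^3 while the minimal polynomial of B is (x - 3)^2. The minimal polynomial is a similarity invariant, so A and B are not similar.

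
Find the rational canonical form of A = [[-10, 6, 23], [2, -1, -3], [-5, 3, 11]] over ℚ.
The invariant factors of A (the non-unit diagonal entries of the Smith normal form of xI - A over ℚ[x]) are x^3 + x - 1, each dividing the next. The characteristic polynomial is their product, x^3 + x - 1.

The rational canonical form is the block-diagonal matrix of companion matrices C(f_i):
R = [[0, 0, 1], [1, 0, -1], [0, 1, 0]].

Note the characteristic polynomial does not split into linear factors over ℚ, so A has no Jordan form over ℚ; the rational canonical form exists over any field.

R = [[0, 0, 1], [1, 0, -1], [0, 1, 0]]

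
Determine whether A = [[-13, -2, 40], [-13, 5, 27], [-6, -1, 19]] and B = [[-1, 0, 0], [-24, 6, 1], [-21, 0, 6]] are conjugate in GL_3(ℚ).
Yes.

Two matrices over a field are similar if and only if they have the same invariant factors.

Both A and B have characteristic polynomial (x - 6)^2(x + 1) and minimal polynomial (x - 6)^2(x + 1). Computing further, both have invariant factors (x - 6)^2(x + 1). Hence A and B are similar.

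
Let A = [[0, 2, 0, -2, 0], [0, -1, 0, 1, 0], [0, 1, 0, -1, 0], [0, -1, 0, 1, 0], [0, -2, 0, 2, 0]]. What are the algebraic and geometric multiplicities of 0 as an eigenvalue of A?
The characteristic polynomial is x^5, so the factor x appears with exponent 5: the algebraic multiplicity is 5.

rank(A) = 1, so the eigenspace has dimension 5 - 1 = 4: the geometric multiplicity is 4.

Since 4 < 5, A is not diagonalizable.

algebraic multiplicity 5, geometric multiplicity 4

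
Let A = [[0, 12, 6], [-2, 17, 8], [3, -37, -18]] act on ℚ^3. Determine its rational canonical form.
The invariant factors of A (the non-unit diagonal entries of the Smith normal form of xI - A over ℚ[x]) are (x + 3)(x^2 - 2x + 2), each dividing the next. The characteristic polynomial is their product, (x + 3)(x^2 - 2x + 2).

The rational canonical form is the block-diagonal matrix of companion matrices C(f_i):
R = [[0, 0, -6], [1, 0, 4], [0, 1, -1]].

Note the characteristic polynomial does not split into linear factors over ℚ, so A has no Jordan form over ℚ; the rational canonical form exists over any field.

R = [[0, 0, -6], [1, 0, 4], [0, 1, -1]]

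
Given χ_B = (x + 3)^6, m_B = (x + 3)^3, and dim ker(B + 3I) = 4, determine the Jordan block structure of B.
λ = -3: algebraic multiplicity 6 (exponent in χ_B), largest block size 3 (exponent in m_B), 4 blocks (geometric multiplicity). These force block sizes [3, 1, 1, 1].

Jordan blocks: (-3, 3), (-3, 1), (-3, 1), (-3, 1)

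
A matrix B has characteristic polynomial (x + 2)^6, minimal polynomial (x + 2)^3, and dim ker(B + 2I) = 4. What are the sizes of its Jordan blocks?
Jordan blocks: (-2, 3), (-2, 1), (-2, 1), (-2, 1)

λ = -2: algebraic multiplicity 6 (exponent in χ_B), largest block size 3 (exponent in m_B), 4 blocks (geometric multiplicity). These force block sizes [3, 1, 1, 1].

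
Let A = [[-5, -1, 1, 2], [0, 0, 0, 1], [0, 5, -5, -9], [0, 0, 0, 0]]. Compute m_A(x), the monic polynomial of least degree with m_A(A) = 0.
m_A(x) = x^2(x + 5)^2

The characteristic polynomial factors as x^2(x + 5)^2. The minimal polynomial is ∏(x - λ)^{k_λ} where k_λ is the size of the largest Jordan block at λ.

For λ = -5: rank(A + 5I) = 3, and the largest Jordan block has size 2 (the smallest k with rank((A + 5I)^k) = rank((A + 5I)^(k+1))).
For λ = 0: rank(A) = 3, and the largest Jordan block has size 2 (the smallest k with rank(A^k) = rank(A^(k+1))).

So m_A(x) = x^2(x + 5)^2.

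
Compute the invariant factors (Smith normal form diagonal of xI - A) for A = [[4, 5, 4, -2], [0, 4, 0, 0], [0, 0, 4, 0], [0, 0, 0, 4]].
The Jordan structure of A has elementary divisors (x - 4)^2, (x - 4), (x - 4). Arranging the block sizes at each eigenvalue in decreasing order and taking row products gives the invariant factors.

Invariant factors (smallest first, each dividing the next): x - 4, x - 4, (x - 4)^2.

Check: the last factor (x - 4)^2 is the minimal polynomial, and the product (x - 4)^4 is the characteristic polynomial.

x - 4, x - 4, (x - 4)^2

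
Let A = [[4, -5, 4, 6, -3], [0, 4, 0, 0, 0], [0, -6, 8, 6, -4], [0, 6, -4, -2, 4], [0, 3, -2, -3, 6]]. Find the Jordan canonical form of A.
J = [[4, 1, 0, 0, 0], [0, 4, 1, 0, 0], [0, 0, 4, 0, 0], [0, 0, 0, 4, 0], [0, 0, 0, 0, 4]]

The characteristic polynomial is det(xI - A) = (x - 4)^5, so the eigenvalues are 4 (algebraic multiplicity 5).

For λ = 4: rank(A - 4I) = 2, rank((A - 4I)^2) = 1, rank((A - 4I)^3) = 0. The eigenspace has dimension 5 - 2 = 3, so there are 3 Jordan blocks; the rank sequence gives block sizes [3, 1, 1].

Assembling the blocks gives the Jordan form J above.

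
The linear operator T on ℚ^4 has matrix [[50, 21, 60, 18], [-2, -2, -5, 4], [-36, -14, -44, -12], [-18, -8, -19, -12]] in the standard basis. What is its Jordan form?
The characteristic polynomial is det(xI - A) = (x - 4)(x + 4)^3, so the eigenvalues are -4 (algebraic multiplicity 3), 4 (algebraic multiplicity 1).

For λ = -4: rank(A + 4I) = 3, rank((A + 4I)^2) = 2, rank((A + 4I)^3) = 1. The eigenspace has dimension 4 - 3 = 1, so there is 1 Jordan block; the rank sequence gives block sizes [3].

For λ = 4: algebraic multiplicity 1 gives one 1×1 block.

Assembling the blocks gives the Jordan form J above.

J = [[-4, 1, 0, 0], [0, -4, 1, 0], [0, 0, -4, 0], [0, 0, 0, 4]]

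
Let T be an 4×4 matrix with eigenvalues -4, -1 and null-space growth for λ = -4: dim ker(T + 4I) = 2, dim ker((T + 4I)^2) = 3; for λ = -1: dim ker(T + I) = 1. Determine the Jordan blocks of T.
λ = -4: successive nullity increments [2, 1] count blocks of size ≥ k; block sizes are [2, 1].
λ = -1: successive nullity increments [1] count blocks of size ≥ k; block sizes are [1].

Jordan blocks: (-4, 2), (-4, 1), (-1, 1)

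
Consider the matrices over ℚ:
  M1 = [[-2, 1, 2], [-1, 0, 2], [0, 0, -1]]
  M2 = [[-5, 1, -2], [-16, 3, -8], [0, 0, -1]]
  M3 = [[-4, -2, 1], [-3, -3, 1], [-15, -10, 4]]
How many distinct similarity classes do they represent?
1 class: {M1, M2, M3}

Characteristic polynomials: χ_{M1} = (x + 1)^3, χ_{M2} = (x + 1)^3, χ_{M3} = (x + 1)^3.

{M1, M2, M3}: invariant factors x + 1, (x + 1)^2.

Matrices are similar if and only if their invariant-factor lists agree; the partition into similarity classes is {M1, M2, M3}.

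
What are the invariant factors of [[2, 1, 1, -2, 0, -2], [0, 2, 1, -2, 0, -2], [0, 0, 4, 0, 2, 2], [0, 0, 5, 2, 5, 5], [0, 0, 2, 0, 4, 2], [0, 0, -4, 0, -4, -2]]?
The Jordan structure of A has elementary divisors (x - 2)^3, (x - 2)^2, (x - 2). Arranging the block sizes at each eigenvalue in decreasing order and taking row products gives the invariant factors.

Invariant factors (smallest first, each dividing the next): x - 2, (x - 2)^2, (x - 2)^3.

Check: the last factor (x - 2)^3 is the minimal polynomial, and the product (x - 2)^6 is the characteristic polynomial.

x - 2, (x - 2)^2, (x - 2)^3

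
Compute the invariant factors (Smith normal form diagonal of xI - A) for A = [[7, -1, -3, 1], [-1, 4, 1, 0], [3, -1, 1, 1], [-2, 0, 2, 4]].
x - 4, (x - 4)^3

The Jordan structure of A has elementary divisors (x - 4)^3, (x - 4). Arranging the block sizes at each eigenvalue in decreasing order and taking row products gives the invariant factors.

Invariant factors (smallest first, each dividing the next): x - 4, (x - 4)^3.

Check: the last factor (x - 4)^3 is the minimal polynomial, and the product (x - 4)^4 is the characteristic polynomial.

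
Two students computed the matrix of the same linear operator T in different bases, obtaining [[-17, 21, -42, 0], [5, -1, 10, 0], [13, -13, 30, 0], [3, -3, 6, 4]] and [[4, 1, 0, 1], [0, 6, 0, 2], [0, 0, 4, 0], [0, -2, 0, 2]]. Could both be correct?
Yes.

Two matrices over a field are similar if and only if they have the same invariant factors.

Both A and B have characteristic polynomial (x - 4)^4 and minimal polynomial (x - 4)^2. Computing further, both have invariant factors x - 4, x - 4, (x - 4)^2. Hence A and B are similar.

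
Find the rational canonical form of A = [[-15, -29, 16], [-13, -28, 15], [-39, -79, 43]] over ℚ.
R = [[0, 0, -1], [1, 0, -3], [0, 1, 0]]

The invariant factors of A (the non-unit diagonal entries of the Smith normal form of xI - A over ℚ[x]) are x^3 + 3x + 1, each dividing the next. The characteristic polynomial is their product, x^3 + 3x + 1.

The rational canonical form is the block-diagonal matrix of companion matrices C(f_i):
R = [[0, 0, -1], [1, 0, -3], [0, 1, 0]].

Note the characteristic polynomial does not split into linear factors over ℚ, so A has no Jordan form over ℚ; the rational canonical form exists over any field.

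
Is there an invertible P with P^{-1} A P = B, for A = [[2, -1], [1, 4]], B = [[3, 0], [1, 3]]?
Yes.

Two matrices over a field are similar if and only if they have the same invariant factors.

Both A and B have characteristic polynomial (x - 3)^2 and minimal polynomial (x - 3)^2. Computing further, both have invariant factors (x - 3)^2. Hence A and B are similar.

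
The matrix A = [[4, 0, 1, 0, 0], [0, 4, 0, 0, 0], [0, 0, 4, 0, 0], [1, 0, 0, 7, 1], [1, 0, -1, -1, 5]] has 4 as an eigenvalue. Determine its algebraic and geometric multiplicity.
The characteristic polynomial is (x - 6)^2(x - 4)^3, so the factor x - 4 appears with exponent 3: the algebraic multiplicity is 3.

rank(A - 4I) = 3, so the eigenspace has dimension 5 - 3 = 2: the geometric multiplicity is 2.

Since 2 < 3, A is not diagonalizable.

algebraic multiplicity 3, geometric multiplicity 2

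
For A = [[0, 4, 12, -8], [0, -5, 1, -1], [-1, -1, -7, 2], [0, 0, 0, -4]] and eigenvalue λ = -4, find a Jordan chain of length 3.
We seek v_1 ∈ ker((A + 4I)^3) \ ker((A + 4I)^2), then set v_{i+1} = (A + 4I) v_i.

One such chain is v_1 = [[-3, 0, 1, 0]]^T, v_2 = [[0, 1, 0, 0]]^T, v_3 = [[4, -1, -1, 0]]^T. Check: (A + 4I) v_3 = [[0, 0, 0, 0]]^T = 0.

v_1 = [[-3, 0, 1, 0]]^T, v_2 = [[0, 1, 0, 0]]^T, v_3 = [[4, -1, -1, 0]]^T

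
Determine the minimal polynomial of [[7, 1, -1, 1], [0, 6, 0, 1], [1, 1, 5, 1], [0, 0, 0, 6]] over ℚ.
m_A(x) = (x - 6)^3

The characteristic polynomial factors as (x - 6)^4. The minimal polynomial is ∏(x - λ)^{k_λ} where k_λ is the size of the largest Jordan block at λ.

For λ = 6: rank(A - 6I) = 2, and the largest Jordan block has size 3 (the smallest k with rank((A - 6I)^k) = rank((A - 6I)^(k+1))).

So m_A(x) = (x - 6)^3.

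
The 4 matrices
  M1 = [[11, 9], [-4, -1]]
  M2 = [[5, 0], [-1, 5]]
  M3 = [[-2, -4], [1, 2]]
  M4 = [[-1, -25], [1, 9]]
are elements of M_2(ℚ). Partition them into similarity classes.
Characteristic polynomials: χ_{M1} = (x - 5)^2, χ_{M2} = (x - 5)^2, χ_{M3} = x^2, χ_{M4} = (x - 4)^2.

{M1, M2}: invariant factors (x - 5)^2.

{M3}: invariant factors x^2.

{M4}: invariant factors (x - 4)^2.

Matrices are similar if and only if their invariant-factor lists agree; the partition into similarity classes is {M1, M2}, {M3}, {M4}.

3 classes: {M1, M2}, {M3}, {M4}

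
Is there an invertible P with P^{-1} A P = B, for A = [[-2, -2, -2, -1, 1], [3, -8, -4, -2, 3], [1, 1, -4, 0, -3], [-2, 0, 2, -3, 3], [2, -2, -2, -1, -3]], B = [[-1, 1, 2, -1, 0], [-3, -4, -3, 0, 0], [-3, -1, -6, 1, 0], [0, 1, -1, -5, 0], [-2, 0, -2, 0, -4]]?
No.

Both have characteristic polynomial (x + 4)^5, but the minimal polynomial of A is (x + 4)^3 while the minimal polynomial of B is (x + 4)^2. The minimal polynomial is a similarity invariant, so A and B are not similar.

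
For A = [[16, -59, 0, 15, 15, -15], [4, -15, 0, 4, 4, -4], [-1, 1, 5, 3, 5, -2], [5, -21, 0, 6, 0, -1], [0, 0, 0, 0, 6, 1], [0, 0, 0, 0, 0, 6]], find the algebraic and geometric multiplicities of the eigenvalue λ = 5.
algebraic multiplicity 2, geometric multiplicity 2

The characteristic polynomial is (x - 6)^2(x - 5)^2(x - 1)^2, so the factor x - 5 appears with exponent 2: the algebraic multiplicity is 2.

rank(A - 5I) = 4, so the eigenspace has dimension 6 - 4 = 2: the geometric multiplicity is 2.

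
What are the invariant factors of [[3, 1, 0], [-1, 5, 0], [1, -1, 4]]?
x - 4, (x - 4)^2

The Jordan structure of A has elementary divisors (x - 4)^2, (x - 4). Arranging the block sizes at each eigenvalue in decreasing order and taking row products gives the invariant factors.

Invariant factors (smallest first, each dividing the next): x - 4, (x - 4)^2.

Check: the last factor (x - 4)^2 is the minimal polynomial, and the product (x - 4)^3 is the characteristic polynomial.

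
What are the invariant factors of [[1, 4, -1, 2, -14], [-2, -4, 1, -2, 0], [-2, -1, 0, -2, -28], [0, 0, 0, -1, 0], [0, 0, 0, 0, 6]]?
The Jordan structure of A has elementary divisors (x + 1)^3, (x + 1), (x - 6). Arranging the block sizes at each eigenvalue in decreasing order and taking row products gives the invariant factors.

Invariant factors (smallest first, each dividing the next): x + 1, (x - 6)(x + 1)^3.

Check: the last factor (x - 6)(x + 1)^3 is the minimal polynomial, and the product (x - 6)(x + 1)^4 is the characteristic polynomial.

x + 1, (x - 6)(x + 1)^3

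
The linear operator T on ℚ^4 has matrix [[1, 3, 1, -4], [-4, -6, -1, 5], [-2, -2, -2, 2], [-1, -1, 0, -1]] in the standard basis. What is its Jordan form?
J = [[-2, 1, 0, 0], [0, -2, 1, 0], [0, 0, -2, 0], [0, 0, 0, -2]]

The characteristic polynomial is det(xI - A) = (x + 2)^4, so the eigenvalues are -2 (algebraic multiplicity 4).

For λ = -2: rank(A + 2I) = 2, rank((A + 2I)^2) = 1, rank((A + 2I)^3) = 0. The eigenspace has dimension 4 - 2 = 2, so there are 2 Jordan blocks; the rank sequence gives block sizes [3, 1].

Assembling the blocks gives the Jordan form J above.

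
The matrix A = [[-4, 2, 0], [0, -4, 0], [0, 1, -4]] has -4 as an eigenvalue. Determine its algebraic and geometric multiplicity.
algebraic multiplicity 3, geometric multiplicity 2

The characteristic polynomial is (x + 4)^3, so the factor x + 4 appears with exponent 3: the algebraic multiplicity is 3.

rank(A + 4I) = 1, so the eigenspace has dimension 3 - 1 = 2: the geometric multiplicity is 2.

Since 2 < 3, A is not diagonalizable.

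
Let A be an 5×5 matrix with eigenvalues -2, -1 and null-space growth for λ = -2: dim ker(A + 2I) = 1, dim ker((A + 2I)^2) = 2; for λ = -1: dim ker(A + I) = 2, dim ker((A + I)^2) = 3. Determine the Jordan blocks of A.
λ = -2: successive nullity increments [1, 1] count blocks of size ≥ k; block sizes are [2].
λ = -1: successive nullity increments [2, 1] count blocks of size ≥ k; block sizes are [2, 1].

Jordan blocks: (-2, 2), (-1, 2), (-1, 1)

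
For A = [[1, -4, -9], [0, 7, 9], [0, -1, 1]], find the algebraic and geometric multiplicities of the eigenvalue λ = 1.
The characteristic polynomial is (x - 4)^2(x - 1), so the factor x - 1 appears with exponent 1: the algebraic multiplicity is 1.

rank(A - I) = 2, so the eigenspace has dimension 3 - 2 = 1: the geometric multiplicity is 1.

algebraic multiplicity 1, geometric multiplicity 1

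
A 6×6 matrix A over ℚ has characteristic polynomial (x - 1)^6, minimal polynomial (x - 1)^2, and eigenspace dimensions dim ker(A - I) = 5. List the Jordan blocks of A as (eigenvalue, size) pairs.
λ = 1: algebraic multiplicity 6 (exponent in χ_A), largest block size 2 (exponent in m_A), 5 blocks (geometric multiplicity). These force block sizes [2, 1, 1, 1, 1].

Jordan blocks: (1, 2), (1, 1), (1, 1), (1, 1), (1, 1)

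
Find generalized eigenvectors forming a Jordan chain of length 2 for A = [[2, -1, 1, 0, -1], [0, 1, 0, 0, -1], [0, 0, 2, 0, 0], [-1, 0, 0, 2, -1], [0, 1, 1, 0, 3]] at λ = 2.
v_1 = [[-2, -1, 0, -2, 1]]^T, v_2 = [[0, 0, 0, 1, 0]]^T

We seek v_1 ∈ ker((A - 2I)^2) \ ker(A - 2I), then set v_{i+1} = (A - 2I) v_i.

One such chain is v_1 = [[-2, -1, 0, -2, 1]]^T, v_2 = [[0, 0, 0, 1, 0]]^T. Check: (A - 2I) v_2 = [[0, 0, 0, 0, 0]]^T = 0.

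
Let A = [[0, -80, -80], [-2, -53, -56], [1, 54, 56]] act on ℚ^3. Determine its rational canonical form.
The invariant factors of A (the non-unit diagonal entries of the Smith normal form of xI - A over ℚ[x]) are (x - 4)^2(x + 5), each dividing the next. The characteristic polynomial is their product, (x - 4)^2(x + 5).

The rational canonical form is the block-diagonal matrix of companion matrices C(f_i):
R = [[0, 0, -80], [1, 0, 24], [0, 1, 3]].

R = [[0, 0, -80], [1, 0, 24], [0, 1, 3]]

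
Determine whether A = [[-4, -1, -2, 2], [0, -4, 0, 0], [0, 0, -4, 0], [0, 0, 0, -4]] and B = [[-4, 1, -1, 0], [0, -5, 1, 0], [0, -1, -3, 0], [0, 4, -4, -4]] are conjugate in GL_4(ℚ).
Yes.

Two matrices over a field are similar if and only if they have the same invariant factors.

Both A and B have characteristic polynomial (x + 4)^4 and minimal polynomial (x + 4)^2. Computing further, both have invariant factors x + 4, x + 4, (x + 4)^2. Hence A and B are similar.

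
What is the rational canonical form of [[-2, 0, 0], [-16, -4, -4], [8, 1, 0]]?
The invariant factors of A (the non-unit diagonal entries of the Smith normal form of xI - A over ℚ[x]) are x + 2, (x + 2)^2, each dividing the next. The characteristic polynomial is their product, (x + 2)^3.

The rational canonical form is the block-diagonal matrix of companion matrices C(f_i):
R = [[-2, 0, 0], [0, 0, -4], [0, 1, -4]].

R = [[-2, 0, 0], [0, 0, -4], [0, 1, -4]]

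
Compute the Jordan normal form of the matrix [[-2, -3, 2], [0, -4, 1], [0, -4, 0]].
J = [[-2, 1, 0], [0, -2, 1], [0, 0, -2]]

The characteristic polynomial is det(xI - A) = (x + 2)^3, so the eigenvalues are -2 (algebraic multiplicity 3).

For λ = -2: rank(A + 2I) = 2, rank((A + 2I)^2) = 1, rank((A + 2I)^3) = 0. The eigenspace has dimension 3 - 2 = 1, so there is 1 Jordan block; the rank sequence gives block sizes [3].

Assembling the blocks gives the Jordan form J above.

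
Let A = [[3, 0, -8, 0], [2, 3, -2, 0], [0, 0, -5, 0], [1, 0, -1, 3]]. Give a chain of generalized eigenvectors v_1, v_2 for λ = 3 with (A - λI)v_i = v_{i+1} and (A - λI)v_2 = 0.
We seek v_1 ∈ ker((A - 3I)^2) \ ker(A - 3I), then set v_{i+1} = (A - 3I) v_i.

One such chain is v_1 = [[1, 0, 0, 0]]^T, v_2 = [[0, 2, 0, 1]]^T. Check: (A - 3I) v_2 = [[0, 0, 0, 0]]^T = 0.

v_1 = [[1, 0, 0, 0]]^T, v_2 = [[0, 2, 0, 1]]^T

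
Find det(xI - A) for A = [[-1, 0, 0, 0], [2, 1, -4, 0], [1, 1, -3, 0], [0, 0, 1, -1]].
xI - A = [[x + 1, 0, 0, 0], [-2, x - 1, 4, 0], [-1, -1, x + 3, 0], [0, 0, -1, x + 1]].

Expanding det(xI - A) along the first row:
det(xI - A) = + (x + 1)·det([[x - 1, 4, 0], [-1, x + 3, 0], [0, -1, x + 1]]) - (0)·det([[-2, 4, 0], [-1, x + 3, 0], [0, -1, x + 1]]) + (0)·det([[-2, x - 1, 0], [-1, -1, 0], [0, 0, x + 1]]) - (0)·det([[-2, x - 1, 4], [-1, -1, x + 3], [0, 0, -1]]).

Evaluating gives χ_A(x) = x^4 + 4x^3 + 6x^2 + 4x + 1 = (x + 1)^4.

χ_A(x) = (x + 1)^4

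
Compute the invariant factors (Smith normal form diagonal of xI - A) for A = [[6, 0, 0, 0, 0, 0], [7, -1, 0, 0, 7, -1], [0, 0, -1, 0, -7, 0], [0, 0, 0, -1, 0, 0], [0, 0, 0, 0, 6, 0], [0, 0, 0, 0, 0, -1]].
The Jordan structure of A has elementary divisors (x + 1)^2, (x + 1), (x + 1), (x - 6), (x - 6). Arranging the block sizes at each eigenvalue in decreasing order and taking row products gives the invariant factors.

Invariant factors (smallest first, each dividing the next): x + 1, (x - 6)(x + 1), (x - 6)(x + 1)^2.

Check: the last factor (x - 6)(x + 1)^2 is the minimal polynomial, and the product (x - 6)^2(x + 1)^4 is the characteristic polynomial.

x + 1, (x - 6)(x + 1), (x - 6)(x + 1)^2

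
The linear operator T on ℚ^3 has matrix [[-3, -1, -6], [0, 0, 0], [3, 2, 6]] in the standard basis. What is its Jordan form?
J = [[0, 1, 0], [0, 0, 0], [0, 0, 3]]

The characteristic polynomial is det(xI - A) = x^2(x - 3), so the eigenvalues are 0 (algebraic multiplicity 2), 3 (algebraic multiplicity 1).

For λ = 0: rank(A) = 2, rank(A^2) = 1. The eigenspace has dimension 3 - 2 = 1, so there is 1 Jordan block; the rank sequence gives block sizes [2].

For λ = 3: algebraic multiplicity 1 gives one 1×1 block.

Assembling the blocks gives the Jordan form J above.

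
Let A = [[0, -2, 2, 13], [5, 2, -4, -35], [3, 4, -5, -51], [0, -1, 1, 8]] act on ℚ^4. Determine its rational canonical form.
The invariant factors of A (the non-unit diagonal entries of the Smith normal form of xI - A over ℚ[x]) are (x - 3)(x + 1)(x^2 - 3x - 1), each dividing the next. The characteristic polynomial is their product, (x - 3)(x + 1)(x^2 - 3x - 1).

The rational canonical form is the block-diagonal matrix of companion matrices C(f_i):
R = [[0, 0, 0, -3], [1, 0, 0, -11], [0, 1, 0, -2], [0, 0, 1, 5]].

Note the characteristic polynomial does not split into linear factors over ℚ, so A has no Jordan form over ℚ; the rational canonical form exists over any field.

R = [[0, 0, 0, -3], [1, 0, 0, -11], [0, 1, 0, -2], [0, 0, 1, 5]]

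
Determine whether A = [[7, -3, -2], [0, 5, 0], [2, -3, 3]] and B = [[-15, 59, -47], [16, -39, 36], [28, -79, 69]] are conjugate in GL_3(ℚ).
Both have characteristic polynomial (x - 5)^3, but the minimal polynomial of A is (x - 5)^2 while the minimal polynomial of B is (x - 5)^3. The minimal polynomial is a similarity invariant, so A and B are not similar.

No.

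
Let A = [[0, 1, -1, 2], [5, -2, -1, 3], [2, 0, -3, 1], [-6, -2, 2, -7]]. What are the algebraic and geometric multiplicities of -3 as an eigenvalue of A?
The characteristic polynomial is (x + 3)^4, so the factor x + 3 appears with exponent 4: the algebraic multiplicity is 4.

rank(A + 3I) = 2, so the eigenspace has dimension 4 - 2 = 2: the geometric multiplicity is 2.

Since 2 < 4, A is not diagonalizable.

algebraic multiplicity 4, geometric multiplicity 2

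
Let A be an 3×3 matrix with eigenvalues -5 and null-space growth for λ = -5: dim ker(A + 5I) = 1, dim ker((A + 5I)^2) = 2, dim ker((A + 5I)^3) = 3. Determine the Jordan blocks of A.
λ = -5: successive nullity increments [1, 1, 1] count blocks of size ≥ k; block sizes are [3].

Jordan blocks: (-5, 3)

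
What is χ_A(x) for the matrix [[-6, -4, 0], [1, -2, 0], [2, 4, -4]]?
χ_A(x) = (x + 4)^3

xI - A = [[x + 6, 4, 0], [-1, x + 2, 0], [-2, -4, x + 4]].

Expanding det(xI - A) along the first row:
det(xI - A) = + (x + 6)·det([[x + 2, 0], [-4, x + 4]]) - (4)·det([[-1, 0], [-2, x + 4]]) + (0)·det([[-1, x + 2], [-2, -4]]).

Evaluating gives χ_A(x) = x^3 + 12x^2 + 48x + 64 = (x + 4)^3.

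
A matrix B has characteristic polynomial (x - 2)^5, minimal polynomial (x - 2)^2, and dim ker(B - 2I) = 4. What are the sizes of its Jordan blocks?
Jordan blocks: (2, 2), (2, 1), (2, 1), (2, 1)

λ = 2: algebraic multiplicity 5 (exponent in χ_B), largest block size 2 (exponent in m_B), 4 blocks (geometric multiplicity). These force block sizes [2, 1, 1, 1].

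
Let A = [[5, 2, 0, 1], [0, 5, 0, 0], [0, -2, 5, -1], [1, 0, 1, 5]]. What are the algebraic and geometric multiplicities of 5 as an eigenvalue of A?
algebraic multiplicity 4, geometric multiplicity 2

The characteristic polynomial is (x - 5)^4, so the factor x - 5 appears with exponent 4: the algebraic multiplicity is 4.

rank(A - 5I) = 2, so the eigenspace has dimension 4 - 2 = 2: the geometric multiplicity is 2.

Since 2 < 4, A is not diagonalizable.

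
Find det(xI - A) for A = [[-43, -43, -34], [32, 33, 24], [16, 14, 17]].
χ_A(x) = (x - 5)^2(x + 3)

xI - A = [[x + 43, 43, 34], [-32, x - 33, -24], [-16, -14, x - 17]].

Expanding det(xI - A) along the first row:
det(xI - A) = + (x + 43)·det([[x - 33, -24], [-14, x - 17]]) - (43)·det([[-32, -24], [-16, x - 17]]) + (34)·det([[-32, x - 33], [-16, -14]]).

Evaluating gives χ_A(x) = x^3 - 7x^2 - 5x + 75 = (x - 5)^2(x + 3).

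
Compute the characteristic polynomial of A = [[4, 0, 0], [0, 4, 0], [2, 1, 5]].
χ_A(x) = (x - 5)(x - 4)^2

xI - A = [[x - 4, 0, 0], [0, x - 4, 0], [-2, -1, x - 5]].

Expanding det(xI - A) along the first row:
det(xI - A) = + (x - 4)·det([[x - 4, 0], [-1, x - 5]]) - (0)·det([[0, 0], [-2, x - 5]]) + (0)·det([[0, x - 4], [-2, -1]]).

Evaluating gives χ_A(x) = x^3 - 13x^2 + 56x - 80 = (x - 5)(x - 4)^2.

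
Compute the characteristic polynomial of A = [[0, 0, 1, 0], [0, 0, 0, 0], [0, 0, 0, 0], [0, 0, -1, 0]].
χ_A(x) = x^4

xI - A = [[x, 0, -1, 0], [0, x, 0, 0], [0, 0, x, 0], [0, 0, 1, x]].

Expanding det(xI - A) along the first row:
det(xI - A) = + (x)·det([[x, 0, 0], [0, x, 0], [0, 1, x]]) - (0)·det([[0, 0, 0], [0, x, 0], [0, 1, x]]) + (-1)·det([[0, x, 0], [0, 0, 0], [0, 0, x]]) - (0)·det([[0, x, 0], [0, 0, x], [0, 0, 1]]).

Evaluating gives χ_A(x) = x^4.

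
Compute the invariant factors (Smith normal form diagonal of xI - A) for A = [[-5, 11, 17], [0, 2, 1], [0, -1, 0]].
The Jordan structure of A has elementary divisors (x + 5), (x - 1)^2. Arranging the block sizes at each eigenvalue in decreasing order and taking row products gives the invariant factors.

Invariant factors (smallest first, each dividing the next): (x - 1)^2(x + 5).

Check: the last factor (x - 1)^2(x + 5) is the minimal polynomial, and the product (x - 1)^2(x + 5) is the characteristic polynomial.

(x - 1)^2(x + 5)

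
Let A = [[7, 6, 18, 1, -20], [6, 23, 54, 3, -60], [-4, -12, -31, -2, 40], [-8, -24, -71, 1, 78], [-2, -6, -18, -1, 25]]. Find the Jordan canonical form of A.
The characteristic polynomial is det(xI - A) = (x - 5)^5, so the eigenvalues are 5 (algebraic multiplicity 5).

For λ = 5: rank(A - 5I) = 2, rank((A - 5I)^2) = 1, rank((A - 5I)^3) = 0. The eigenspace has dimension 5 - 2 = 3, so there are 3 Jordan blocks; the rank sequence gives block sizes [3, 1, 1].

Assembling the blocks gives the Jordan form J above.

J = [[5, 1, 0, 0, 0], [0, 5, 1, 0, 0], [0, 0, 5, 0, 0], [0, 0, 0, 5, 0], [0, 0, 0, 0, 5]]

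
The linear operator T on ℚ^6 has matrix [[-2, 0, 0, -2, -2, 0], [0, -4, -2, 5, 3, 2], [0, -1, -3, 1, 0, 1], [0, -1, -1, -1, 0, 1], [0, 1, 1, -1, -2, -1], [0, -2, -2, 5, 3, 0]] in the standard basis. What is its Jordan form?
The characteristic polynomial is det(xI - A) = (x + 2)^6, so the eigenvalues are -2 (algebraic multiplicity 6).

For λ = -2: rank(A + 2I) = 2, rank((A + 2I)^2) = 0. The eigenspace has dimension 6 - 2 = 4, so there are 4 Jordan blocks; the rank sequence gives block sizes [2, 2, 1, 1].

Assembling the blocks gives the Jordan form J above.

J = [[-2, 1, 0, 0, 0, 0], [0, -2, 0, 0, 0, 0], [0, 0, -2, 1, 0, 0], [0, 0, 0, -2, 0, 0], [0, 0, 0, 0, -2, 0], [0, 0, 0, 0, 0, -2]]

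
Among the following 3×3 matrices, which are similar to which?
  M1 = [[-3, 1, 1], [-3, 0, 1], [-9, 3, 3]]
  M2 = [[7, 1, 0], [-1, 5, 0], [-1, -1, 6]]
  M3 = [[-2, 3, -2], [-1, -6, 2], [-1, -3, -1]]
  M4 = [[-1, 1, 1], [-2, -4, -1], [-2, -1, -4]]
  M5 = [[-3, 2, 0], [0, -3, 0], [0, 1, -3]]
Characteristic polynomials: χ_{M1} = x^3, χ_{M2} = (x - 6)^3, χ_{M3} = (x + 3)^3, χ_{M4} = (x + 3)^3, χ_{M5} = (x + 3)^3.

{M1}: invariant factors x^3.

{M2}: invariant factors x - 6, (x - 6)^2.

{M3, M4, M5}: invariant factors x + 3, (x + 3)^2.

Matrices are similar if and only if their invariant-factor lists agree; the partition into similarity classes is {M1}, {M2}, {M3, M4, M5}.

3 classes: {M1}, {M2}, {M3, M4, M5}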